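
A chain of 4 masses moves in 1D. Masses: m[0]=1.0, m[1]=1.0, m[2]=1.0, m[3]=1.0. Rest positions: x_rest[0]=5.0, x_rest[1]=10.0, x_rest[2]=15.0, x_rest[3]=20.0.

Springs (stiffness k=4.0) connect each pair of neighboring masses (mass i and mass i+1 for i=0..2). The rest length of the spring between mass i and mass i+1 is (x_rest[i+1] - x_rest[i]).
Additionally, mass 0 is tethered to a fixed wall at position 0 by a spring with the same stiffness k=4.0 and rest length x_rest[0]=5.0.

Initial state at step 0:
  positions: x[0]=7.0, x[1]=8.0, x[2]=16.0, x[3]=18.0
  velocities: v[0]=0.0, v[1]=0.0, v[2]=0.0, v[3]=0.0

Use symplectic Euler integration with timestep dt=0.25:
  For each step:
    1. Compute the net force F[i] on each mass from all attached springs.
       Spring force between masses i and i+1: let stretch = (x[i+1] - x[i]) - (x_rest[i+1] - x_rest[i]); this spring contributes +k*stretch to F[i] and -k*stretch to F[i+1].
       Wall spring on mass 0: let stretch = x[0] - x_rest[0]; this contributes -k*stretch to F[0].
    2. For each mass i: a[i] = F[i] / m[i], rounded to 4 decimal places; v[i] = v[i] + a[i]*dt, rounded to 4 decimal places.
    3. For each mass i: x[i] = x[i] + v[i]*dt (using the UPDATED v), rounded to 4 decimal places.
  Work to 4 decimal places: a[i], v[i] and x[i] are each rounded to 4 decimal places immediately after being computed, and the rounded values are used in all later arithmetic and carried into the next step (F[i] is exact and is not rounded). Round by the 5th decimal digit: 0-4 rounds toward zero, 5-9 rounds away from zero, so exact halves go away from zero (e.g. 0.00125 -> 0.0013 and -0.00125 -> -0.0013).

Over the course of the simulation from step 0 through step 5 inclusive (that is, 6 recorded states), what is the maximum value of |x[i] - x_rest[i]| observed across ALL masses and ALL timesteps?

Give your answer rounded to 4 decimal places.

Step 0: x=[7.0000 8.0000 16.0000 18.0000] v=[0.0000 0.0000 0.0000 0.0000]
Step 1: x=[5.5000 9.7500 14.5000 18.7500] v=[-6.0000 7.0000 -6.0000 3.0000]
Step 2: x=[3.6875 11.6250 12.8750 19.6875] v=[-7.2500 7.5000 -6.5000 3.7500]
Step 3: x=[2.9375 11.8281 12.6406 20.1719] v=[-3.0000 0.8125 -0.9375 1.9375]
Step 4: x=[3.6758 10.0117 14.0859 20.0235] v=[2.9531 -7.2656 5.7813 -0.5938]
Step 5: x=[5.0791 7.6299 15.9971 19.6407] v=[5.6132 -9.5273 7.6447 -1.5314]
Max displacement = 2.3701

Answer: 2.3701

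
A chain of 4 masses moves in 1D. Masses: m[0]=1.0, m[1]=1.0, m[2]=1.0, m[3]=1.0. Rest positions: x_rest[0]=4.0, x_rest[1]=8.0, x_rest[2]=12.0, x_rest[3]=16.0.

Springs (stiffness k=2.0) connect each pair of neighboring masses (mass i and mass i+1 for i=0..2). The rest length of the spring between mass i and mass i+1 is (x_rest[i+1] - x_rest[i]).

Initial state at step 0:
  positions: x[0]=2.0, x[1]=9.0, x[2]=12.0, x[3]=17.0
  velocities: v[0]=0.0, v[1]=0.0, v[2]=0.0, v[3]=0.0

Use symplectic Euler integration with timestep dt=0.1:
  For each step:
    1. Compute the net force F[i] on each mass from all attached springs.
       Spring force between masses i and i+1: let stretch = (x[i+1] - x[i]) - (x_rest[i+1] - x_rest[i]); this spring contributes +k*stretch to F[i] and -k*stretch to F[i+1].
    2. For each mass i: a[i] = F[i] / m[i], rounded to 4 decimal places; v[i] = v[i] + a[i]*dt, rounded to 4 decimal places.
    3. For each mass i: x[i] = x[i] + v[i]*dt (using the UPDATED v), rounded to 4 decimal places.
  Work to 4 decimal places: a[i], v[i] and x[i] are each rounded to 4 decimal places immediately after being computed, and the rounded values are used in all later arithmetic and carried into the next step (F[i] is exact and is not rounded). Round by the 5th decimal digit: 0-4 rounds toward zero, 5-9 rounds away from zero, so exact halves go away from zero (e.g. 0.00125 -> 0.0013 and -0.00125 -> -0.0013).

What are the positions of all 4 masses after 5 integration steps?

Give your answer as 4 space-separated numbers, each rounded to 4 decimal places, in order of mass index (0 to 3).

Answer: 2.8065 7.9728 12.4815 16.7393

Derivation:
Step 0: x=[2.0000 9.0000 12.0000 17.0000] v=[0.0000 0.0000 0.0000 0.0000]
Step 1: x=[2.0600 8.9200 12.0400 16.9800] v=[0.6000 -0.8000 0.4000 -0.2000]
Step 2: x=[2.1772 8.7652 12.1164 16.9412] v=[1.1720 -1.5480 0.7640 -0.3880]
Step 3: x=[2.3462 8.5457 12.2223 16.8859] v=[1.6896 -2.1954 1.0587 -0.5530]
Step 4: x=[2.5592 8.2757 12.3479 16.8173] v=[2.1295 -2.7000 1.2561 -0.6857]
Step 5: x=[2.8065 7.9728 12.4815 16.7393] v=[2.4728 -3.0289 1.3355 -0.7796]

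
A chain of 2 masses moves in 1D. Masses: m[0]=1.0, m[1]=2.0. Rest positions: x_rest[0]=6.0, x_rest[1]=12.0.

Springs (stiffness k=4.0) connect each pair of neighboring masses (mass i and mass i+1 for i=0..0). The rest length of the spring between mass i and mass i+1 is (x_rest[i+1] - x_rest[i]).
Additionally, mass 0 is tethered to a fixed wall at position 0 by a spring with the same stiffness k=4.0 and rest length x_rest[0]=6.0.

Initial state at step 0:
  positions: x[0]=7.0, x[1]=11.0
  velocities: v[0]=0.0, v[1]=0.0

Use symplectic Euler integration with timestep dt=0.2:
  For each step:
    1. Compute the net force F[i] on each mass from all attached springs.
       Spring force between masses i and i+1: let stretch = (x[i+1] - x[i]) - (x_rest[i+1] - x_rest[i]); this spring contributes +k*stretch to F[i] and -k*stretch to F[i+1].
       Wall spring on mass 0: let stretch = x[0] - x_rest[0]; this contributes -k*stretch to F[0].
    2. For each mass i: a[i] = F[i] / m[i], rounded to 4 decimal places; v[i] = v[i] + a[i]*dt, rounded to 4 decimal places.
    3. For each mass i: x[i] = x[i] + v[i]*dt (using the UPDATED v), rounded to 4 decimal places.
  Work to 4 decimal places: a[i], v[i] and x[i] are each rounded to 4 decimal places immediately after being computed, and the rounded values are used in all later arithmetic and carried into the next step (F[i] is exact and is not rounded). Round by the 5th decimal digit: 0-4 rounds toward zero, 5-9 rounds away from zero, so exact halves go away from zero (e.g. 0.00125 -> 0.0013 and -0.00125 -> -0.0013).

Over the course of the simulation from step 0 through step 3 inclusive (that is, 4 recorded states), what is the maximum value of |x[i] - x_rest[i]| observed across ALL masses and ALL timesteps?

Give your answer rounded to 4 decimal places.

Step 0: x=[7.0000 11.0000] v=[0.0000 0.0000]
Step 1: x=[6.5200 11.1600] v=[-2.4000 0.8000]
Step 2: x=[5.7392 11.4288] v=[-3.9040 1.3440]
Step 3: x=[4.9505 11.7224] v=[-3.9437 1.4682]
Max displacement = 1.0495

Answer: 1.0495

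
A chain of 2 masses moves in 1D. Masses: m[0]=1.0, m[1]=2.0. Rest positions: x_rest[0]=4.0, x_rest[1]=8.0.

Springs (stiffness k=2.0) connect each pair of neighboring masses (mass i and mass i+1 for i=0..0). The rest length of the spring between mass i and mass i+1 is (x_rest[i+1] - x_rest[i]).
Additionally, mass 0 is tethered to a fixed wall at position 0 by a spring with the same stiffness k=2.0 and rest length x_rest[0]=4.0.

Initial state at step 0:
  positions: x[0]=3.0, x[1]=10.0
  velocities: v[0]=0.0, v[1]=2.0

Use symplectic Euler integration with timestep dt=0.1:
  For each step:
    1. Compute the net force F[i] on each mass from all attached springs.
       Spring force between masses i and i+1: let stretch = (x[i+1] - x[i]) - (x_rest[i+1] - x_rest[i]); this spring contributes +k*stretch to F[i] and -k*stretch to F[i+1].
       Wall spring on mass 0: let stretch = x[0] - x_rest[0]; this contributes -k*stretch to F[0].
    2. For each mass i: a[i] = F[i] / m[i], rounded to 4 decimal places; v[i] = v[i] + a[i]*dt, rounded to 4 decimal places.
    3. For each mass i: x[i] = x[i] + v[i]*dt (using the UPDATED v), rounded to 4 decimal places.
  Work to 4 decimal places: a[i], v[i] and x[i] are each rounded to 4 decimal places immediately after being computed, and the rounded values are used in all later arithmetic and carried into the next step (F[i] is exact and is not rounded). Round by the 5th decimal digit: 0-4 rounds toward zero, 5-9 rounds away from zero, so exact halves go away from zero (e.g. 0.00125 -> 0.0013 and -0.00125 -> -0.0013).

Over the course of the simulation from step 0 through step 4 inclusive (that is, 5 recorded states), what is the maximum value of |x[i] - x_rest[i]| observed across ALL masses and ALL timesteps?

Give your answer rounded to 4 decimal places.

Answer: 2.4965

Derivation:
Step 0: x=[3.0000 10.0000] v=[0.0000 2.0000]
Step 1: x=[3.0800 10.1700] v=[0.8000 1.7000]
Step 2: x=[3.2402 10.3091] v=[1.6020 1.3910]
Step 3: x=[3.4770 10.4175] v=[2.3677 1.0841]
Step 4: x=[3.7830 10.4965] v=[3.0604 0.7901]
Max displacement = 2.4965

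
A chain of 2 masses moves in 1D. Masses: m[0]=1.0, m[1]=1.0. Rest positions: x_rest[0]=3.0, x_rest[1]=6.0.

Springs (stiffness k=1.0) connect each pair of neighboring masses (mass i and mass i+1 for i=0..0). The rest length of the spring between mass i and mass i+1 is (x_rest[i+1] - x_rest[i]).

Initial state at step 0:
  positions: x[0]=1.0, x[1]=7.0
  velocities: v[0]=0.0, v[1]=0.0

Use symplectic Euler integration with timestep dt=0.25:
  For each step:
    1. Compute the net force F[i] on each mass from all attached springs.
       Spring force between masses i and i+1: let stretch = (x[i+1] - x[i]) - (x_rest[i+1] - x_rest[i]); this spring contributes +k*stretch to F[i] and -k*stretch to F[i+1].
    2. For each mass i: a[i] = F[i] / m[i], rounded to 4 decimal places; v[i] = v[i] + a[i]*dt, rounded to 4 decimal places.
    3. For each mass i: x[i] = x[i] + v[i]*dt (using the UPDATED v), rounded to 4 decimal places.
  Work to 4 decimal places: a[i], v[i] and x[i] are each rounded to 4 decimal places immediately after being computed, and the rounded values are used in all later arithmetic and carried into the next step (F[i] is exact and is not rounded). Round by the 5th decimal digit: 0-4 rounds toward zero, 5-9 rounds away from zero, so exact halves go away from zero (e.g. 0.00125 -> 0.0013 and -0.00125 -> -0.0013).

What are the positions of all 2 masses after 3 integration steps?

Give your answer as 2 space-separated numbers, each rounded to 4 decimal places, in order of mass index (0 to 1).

Step 0: x=[1.0000 7.0000] v=[0.0000 0.0000]
Step 1: x=[1.1875 6.8125] v=[0.7500 -0.7500]
Step 2: x=[1.5391 6.4609] v=[1.4063 -1.4063]
Step 3: x=[2.0108 5.9892] v=[1.8868 -1.8868]

Answer: 2.0108 5.9892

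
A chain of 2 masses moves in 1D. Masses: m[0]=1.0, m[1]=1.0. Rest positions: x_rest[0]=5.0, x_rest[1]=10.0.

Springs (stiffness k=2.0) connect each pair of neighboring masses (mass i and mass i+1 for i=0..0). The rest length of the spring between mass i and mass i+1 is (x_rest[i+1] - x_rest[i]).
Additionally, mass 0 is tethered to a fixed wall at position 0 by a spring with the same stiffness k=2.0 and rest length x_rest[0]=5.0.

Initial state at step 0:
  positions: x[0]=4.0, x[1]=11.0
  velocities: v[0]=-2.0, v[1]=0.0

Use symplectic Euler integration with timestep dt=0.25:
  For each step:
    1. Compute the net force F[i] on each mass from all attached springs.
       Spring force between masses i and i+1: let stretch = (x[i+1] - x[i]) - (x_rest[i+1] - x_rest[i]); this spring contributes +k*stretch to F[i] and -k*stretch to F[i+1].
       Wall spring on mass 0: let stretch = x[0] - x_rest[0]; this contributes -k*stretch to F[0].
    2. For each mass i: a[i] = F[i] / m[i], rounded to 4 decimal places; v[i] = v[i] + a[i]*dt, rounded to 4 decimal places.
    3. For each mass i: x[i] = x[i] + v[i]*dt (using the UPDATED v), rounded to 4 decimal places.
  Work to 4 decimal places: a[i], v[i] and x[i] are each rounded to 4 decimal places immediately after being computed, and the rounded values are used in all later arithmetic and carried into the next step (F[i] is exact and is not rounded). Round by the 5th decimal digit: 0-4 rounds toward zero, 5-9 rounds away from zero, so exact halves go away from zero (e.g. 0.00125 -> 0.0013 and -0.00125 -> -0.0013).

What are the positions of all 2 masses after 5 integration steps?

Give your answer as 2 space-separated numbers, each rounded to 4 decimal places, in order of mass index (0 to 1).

Step 0: x=[4.0000 11.0000] v=[-2.0000 0.0000]
Step 1: x=[3.8750 10.7500] v=[-0.5000 -1.0000]
Step 2: x=[4.1250 10.2656] v=[1.0000 -1.9375]
Step 3: x=[4.6270 9.6387] v=[2.0078 -2.5078]
Step 4: x=[5.1771 9.0103] v=[2.2002 -2.5137]
Step 5: x=[5.5592 8.5277] v=[1.5283 -1.9303]

Answer: 5.5592 8.5277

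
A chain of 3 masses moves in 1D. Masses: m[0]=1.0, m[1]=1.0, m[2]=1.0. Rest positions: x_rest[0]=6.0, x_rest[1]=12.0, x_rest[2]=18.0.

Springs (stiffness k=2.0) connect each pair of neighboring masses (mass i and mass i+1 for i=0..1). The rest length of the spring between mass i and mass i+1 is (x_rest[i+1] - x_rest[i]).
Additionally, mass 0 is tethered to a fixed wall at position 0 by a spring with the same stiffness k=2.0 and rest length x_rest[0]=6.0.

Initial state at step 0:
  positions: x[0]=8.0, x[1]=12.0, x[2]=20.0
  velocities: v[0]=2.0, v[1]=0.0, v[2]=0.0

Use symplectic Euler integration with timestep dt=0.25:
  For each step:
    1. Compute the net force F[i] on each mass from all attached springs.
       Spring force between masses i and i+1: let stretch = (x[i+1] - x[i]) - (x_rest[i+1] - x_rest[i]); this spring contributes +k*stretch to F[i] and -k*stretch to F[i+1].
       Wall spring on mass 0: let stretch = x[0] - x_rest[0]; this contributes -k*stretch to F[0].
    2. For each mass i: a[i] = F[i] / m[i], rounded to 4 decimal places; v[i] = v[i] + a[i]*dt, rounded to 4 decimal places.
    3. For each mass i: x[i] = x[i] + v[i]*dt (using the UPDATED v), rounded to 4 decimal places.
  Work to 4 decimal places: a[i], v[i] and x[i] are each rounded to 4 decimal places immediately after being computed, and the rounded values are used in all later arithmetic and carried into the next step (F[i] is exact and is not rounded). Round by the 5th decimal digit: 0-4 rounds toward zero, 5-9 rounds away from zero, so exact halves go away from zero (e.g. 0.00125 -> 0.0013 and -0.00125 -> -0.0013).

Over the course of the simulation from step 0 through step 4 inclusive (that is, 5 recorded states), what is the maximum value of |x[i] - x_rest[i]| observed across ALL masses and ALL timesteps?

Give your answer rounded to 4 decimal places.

Step 0: x=[8.0000 12.0000 20.0000] v=[2.0000 0.0000 0.0000]
Step 1: x=[8.0000 12.5000 19.7500] v=[0.0000 2.0000 -1.0000]
Step 2: x=[7.5625 13.3438 19.3438] v=[-1.7500 3.3750 -1.6250]
Step 3: x=[6.9024 14.2149 18.9376] v=[-2.6406 3.4844 -1.6250]
Step 4: x=[6.2935 14.7623 18.6910] v=[-2.4356 2.1895 -0.9864]
Max displacement = 2.7623

Answer: 2.7623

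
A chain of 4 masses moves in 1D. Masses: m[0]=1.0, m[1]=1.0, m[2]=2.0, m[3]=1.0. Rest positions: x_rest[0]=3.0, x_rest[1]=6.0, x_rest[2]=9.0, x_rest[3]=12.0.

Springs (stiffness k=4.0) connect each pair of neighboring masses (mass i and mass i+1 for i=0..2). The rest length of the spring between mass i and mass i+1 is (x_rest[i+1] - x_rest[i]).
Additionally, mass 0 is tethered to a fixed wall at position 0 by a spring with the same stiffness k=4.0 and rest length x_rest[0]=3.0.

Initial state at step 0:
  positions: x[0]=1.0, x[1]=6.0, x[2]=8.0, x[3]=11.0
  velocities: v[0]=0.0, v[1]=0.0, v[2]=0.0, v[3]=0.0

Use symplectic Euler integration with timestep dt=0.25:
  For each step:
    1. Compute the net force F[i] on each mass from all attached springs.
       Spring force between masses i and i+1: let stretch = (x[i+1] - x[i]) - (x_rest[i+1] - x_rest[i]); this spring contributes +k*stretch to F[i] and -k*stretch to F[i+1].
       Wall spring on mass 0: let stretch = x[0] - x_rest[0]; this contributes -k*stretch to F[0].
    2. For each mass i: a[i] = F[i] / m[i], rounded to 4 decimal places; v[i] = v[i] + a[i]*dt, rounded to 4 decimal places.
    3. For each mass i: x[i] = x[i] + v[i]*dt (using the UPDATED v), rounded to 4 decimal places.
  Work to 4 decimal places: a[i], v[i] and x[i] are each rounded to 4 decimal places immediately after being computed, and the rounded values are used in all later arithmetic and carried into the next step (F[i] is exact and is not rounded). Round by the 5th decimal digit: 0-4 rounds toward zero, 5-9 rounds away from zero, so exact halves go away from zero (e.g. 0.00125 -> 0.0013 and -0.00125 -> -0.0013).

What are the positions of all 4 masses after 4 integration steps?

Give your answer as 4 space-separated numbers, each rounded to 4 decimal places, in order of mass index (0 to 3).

Step 0: x=[1.0000 6.0000 8.0000 11.0000] v=[0.0000 0.0000 0.0000 0.0000]
Step 1: x=[2.0000 5.2500 8.1250 11.0000] v=[4.0000 -3.0000 0.5000 0.0000]
Step 2: x=[3.3125 4.4063 8.2500 11.0313] v=[5.2500 -3.3750 0.5000 0.1250]
Step 3: x=[4.0703 4.2500 8.2422 11.1172] v=[3.0313 -0.6251 -0.0312 0.3437]
Step 4: x=[3.8555 5.0469 8.0948 11.2344] v=[-0.8593 3.1874 -0.5898 0.4687]

Answer: 3.8555 5.0469 8.0948 11.2344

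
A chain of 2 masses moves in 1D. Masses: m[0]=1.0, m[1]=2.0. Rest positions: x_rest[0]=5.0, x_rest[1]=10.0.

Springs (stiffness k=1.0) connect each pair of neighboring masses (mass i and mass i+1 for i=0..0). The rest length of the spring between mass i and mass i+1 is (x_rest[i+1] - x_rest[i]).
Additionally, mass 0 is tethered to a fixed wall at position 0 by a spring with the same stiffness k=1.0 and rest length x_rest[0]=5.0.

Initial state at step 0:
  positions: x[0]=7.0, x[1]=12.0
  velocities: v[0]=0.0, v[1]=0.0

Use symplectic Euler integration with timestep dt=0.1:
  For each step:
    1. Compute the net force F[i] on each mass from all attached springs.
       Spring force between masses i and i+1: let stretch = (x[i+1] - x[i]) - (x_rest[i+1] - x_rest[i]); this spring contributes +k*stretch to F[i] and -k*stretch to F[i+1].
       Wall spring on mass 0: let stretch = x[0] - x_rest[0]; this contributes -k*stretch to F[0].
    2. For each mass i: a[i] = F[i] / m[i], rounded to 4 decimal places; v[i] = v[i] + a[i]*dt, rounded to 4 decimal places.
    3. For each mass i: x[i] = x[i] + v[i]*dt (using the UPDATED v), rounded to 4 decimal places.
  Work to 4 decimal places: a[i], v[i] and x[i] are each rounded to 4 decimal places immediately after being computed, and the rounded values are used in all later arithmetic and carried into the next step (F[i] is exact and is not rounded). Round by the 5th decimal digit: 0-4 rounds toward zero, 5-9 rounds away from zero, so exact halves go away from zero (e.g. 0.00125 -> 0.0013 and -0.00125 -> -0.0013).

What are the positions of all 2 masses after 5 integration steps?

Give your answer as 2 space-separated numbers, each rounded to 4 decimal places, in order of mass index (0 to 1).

Step 0: x=[7.0000 12.0000] v=[0.0000 0.0000]
Step 1: x=[6.9800 12.0000] v=[-0.2000 0.0000]
Step 2: x=[6.9404 11.9999] v=[-0.3960 -0.0010]
Step 3: x=[6.8820 11.9995] v=[-0.5841 -0.0040]
Step 4: x=[6.8059 11.9985] v=[-0.7606 -0.0099]
Step 5: x=[6.7137 11.9966] v=[-0.9219 -0.0195]

Answer: 6.7137 11.9966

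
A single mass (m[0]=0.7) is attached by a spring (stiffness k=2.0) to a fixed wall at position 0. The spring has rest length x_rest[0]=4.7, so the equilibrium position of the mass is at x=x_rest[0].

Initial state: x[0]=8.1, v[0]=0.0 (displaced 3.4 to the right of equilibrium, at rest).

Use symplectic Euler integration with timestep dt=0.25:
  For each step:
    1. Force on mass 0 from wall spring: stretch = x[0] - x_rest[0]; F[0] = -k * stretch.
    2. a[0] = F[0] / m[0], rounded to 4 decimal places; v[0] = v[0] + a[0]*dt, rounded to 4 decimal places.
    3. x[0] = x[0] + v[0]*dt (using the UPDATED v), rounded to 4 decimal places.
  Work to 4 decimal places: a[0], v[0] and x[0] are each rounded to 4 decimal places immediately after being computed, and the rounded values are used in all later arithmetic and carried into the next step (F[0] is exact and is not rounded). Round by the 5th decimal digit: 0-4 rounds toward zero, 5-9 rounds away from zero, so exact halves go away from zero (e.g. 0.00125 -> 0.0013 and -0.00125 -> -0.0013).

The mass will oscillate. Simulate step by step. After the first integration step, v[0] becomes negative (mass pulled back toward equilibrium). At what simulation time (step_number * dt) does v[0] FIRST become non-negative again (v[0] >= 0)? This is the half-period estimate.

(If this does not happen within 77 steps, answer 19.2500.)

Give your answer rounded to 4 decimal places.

Answer: 2.0000

Derivation:
Step 0: x=[8.1000] v=[0.0000]
Step 1: x=[7.4929] v=[-2.4286]
Step 2: x=[6.3870] v=[-4.4235]
Step 3: x=[4.9799] v=[-5.6285]
Step 4: x=[3.5228] v=[-5.8284]
Step 5: x=[2.2759] v=[-4.9876]
Step 6: x=[1.4619] v=[-3.2561]
Step 7: x=[1.2261] v=[-0.9432]
Step 8: x=[1.6107] v=[1.5382]
First v>=0 after going negative at step 8, time=2.0000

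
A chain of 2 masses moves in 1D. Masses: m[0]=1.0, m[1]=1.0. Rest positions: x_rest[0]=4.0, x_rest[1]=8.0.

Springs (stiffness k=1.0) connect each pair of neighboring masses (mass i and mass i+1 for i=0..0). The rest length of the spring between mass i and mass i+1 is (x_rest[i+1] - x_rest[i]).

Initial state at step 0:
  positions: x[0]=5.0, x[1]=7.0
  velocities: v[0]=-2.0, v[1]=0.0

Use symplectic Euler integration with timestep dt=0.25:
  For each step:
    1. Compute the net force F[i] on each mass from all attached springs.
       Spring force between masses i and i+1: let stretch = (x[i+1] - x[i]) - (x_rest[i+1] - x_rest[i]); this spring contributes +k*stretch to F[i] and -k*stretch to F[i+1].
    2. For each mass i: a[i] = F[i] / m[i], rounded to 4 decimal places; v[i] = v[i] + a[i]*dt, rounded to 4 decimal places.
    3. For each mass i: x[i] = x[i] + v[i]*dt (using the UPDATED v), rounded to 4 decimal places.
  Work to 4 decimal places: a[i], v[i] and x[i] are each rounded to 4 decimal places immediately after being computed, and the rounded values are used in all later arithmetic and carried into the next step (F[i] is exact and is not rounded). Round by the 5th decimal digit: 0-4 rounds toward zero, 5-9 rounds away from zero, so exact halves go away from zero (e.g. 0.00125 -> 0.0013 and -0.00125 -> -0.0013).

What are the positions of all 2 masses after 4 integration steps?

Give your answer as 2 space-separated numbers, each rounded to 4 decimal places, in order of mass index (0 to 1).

Step 0: x=[5.0000 7.0000] v=[-2.0000 0.0000]
Step 1: x=[4.3750 7.1250] v=[-2.5000 0.5000]
Step 2: x=[3.6719 7.3281] v=[-2.8125 0.8125]
Step 3: x=[2.9473 7.5527] v=[-2.8985 0.8985]
Step 4: x=[2.2605 7.7395] v=[-2.7472 0.7472]

Answer: 2.2605 7.7395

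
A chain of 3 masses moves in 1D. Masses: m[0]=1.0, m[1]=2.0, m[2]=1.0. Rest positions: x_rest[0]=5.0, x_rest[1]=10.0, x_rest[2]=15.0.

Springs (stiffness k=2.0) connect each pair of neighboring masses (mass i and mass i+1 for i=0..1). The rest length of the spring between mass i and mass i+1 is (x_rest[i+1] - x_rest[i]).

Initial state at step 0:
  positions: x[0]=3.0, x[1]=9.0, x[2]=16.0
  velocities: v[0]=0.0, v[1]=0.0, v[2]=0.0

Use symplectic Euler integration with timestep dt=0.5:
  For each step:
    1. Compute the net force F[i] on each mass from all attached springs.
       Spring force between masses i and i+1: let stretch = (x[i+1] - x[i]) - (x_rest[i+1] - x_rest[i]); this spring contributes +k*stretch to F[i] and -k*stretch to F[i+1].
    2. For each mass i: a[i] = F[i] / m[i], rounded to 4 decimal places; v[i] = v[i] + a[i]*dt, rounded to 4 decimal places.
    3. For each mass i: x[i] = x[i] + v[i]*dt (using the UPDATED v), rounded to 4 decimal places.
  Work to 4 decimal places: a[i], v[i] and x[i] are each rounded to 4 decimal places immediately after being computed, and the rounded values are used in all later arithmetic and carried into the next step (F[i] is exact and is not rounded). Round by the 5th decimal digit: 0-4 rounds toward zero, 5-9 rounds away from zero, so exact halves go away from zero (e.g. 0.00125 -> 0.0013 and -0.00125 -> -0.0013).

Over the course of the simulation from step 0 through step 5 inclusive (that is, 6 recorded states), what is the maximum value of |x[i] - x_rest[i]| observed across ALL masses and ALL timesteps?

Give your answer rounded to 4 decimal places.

Step 0: x=[3.0000 9.0000 16.0000] v=[0.0000 0.0000 0.0000]
Step 1: x=[3.5000 9.2500 15.0000] v=[1.0000 0.5000 -2.0000]
Step 2: x=[4.3750 9.5000 13.6250] v=[1.7500 0.5000 -2.7500]
Step 3: x=[5.3125 9.5000 12.6875] v=[1.8750 0.0000 -1.8750]
Step 4: x=[5.8438 9.2500 12.6563] v=[1.0625 -0.5000 -0.0625]
Step 5: x=[5.5782 9.0000 13.4219] v=[-0.5313 -0.5000 1.5312]
Max displacement = 2.3437

Answer: 2.3437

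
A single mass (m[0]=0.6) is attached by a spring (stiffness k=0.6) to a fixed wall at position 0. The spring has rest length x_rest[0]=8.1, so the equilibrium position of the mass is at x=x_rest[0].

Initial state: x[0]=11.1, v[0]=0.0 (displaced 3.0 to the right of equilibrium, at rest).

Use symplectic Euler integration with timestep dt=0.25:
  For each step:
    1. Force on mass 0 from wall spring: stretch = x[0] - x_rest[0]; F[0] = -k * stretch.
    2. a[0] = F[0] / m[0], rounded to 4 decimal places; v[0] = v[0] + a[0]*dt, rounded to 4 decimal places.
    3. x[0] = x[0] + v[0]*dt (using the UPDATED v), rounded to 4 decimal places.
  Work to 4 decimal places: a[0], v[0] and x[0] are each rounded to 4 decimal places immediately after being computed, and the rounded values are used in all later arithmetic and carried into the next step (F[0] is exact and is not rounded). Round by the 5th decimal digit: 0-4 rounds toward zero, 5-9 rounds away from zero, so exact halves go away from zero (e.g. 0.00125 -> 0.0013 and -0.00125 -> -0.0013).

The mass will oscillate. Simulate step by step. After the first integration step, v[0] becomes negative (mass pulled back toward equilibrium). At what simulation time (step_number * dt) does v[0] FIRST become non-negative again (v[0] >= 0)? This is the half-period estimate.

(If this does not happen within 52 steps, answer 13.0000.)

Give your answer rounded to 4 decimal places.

Step 0: x=[11.1000] v=[0.0000]
Step 1: x=[10.9125] v=[-0.7500]
Step 2: x=[10.5492] v=[-1.4531]
Step 3: x=[10.0329] v=[-2.0654]
Step 4: x=[9.3958] v=[-2.5486]
Step 5: x=[8.6777] v=[-2.8726]
Step 6: x=[7.9235] v=[-3.0170]
Step 7: x=[7.1803] v=[-2.9729]
Step 8: x=[6.4946] v=[-2.7430]
Step 9: x=[5.9092] v=[-2.3417]
Step 10: x=[5.4607] v=[-1.7940]
Step 11: x=[5.1772] v=[-1.1342]
Step 12: x=[5.0763] v=[-0.4035]
Step 13: x=[5.1644] v=[0.3524]
First v>=0 after going negative at step 13, time=3.2500

Answer: 3.2500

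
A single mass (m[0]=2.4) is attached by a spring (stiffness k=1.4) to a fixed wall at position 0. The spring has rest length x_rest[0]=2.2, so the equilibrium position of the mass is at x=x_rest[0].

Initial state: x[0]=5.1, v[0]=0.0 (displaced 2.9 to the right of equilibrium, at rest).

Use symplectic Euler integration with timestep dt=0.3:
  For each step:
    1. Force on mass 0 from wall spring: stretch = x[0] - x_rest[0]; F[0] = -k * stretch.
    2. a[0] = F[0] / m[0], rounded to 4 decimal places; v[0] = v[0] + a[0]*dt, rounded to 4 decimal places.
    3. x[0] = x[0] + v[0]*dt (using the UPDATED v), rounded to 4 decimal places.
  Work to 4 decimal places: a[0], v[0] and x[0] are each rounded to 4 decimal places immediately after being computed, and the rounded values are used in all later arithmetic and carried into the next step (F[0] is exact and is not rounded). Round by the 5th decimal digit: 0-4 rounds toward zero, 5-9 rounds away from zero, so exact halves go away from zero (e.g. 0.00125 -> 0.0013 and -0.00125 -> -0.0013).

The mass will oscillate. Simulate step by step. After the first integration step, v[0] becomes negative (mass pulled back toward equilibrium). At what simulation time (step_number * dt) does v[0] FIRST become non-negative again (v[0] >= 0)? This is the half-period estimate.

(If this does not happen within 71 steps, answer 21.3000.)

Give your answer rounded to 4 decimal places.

Answer: 4.2000

Derivation:
Step 0: x=[5.1000] v=[0.0000]
Step 1: x=[4.9478] v=[-0.5075]
Step 2: x=[4.6513] v=[-0.9884]
Step 3: x=[4.2261] v=[-1.4174]
Step 4: x=[3.6945] v=[-1.7720]
Step 5: x=[3.0845] v=[-2.0335]
Step 6: x=[2.4280] v=[-2.1883]
Step 7: x=[1.7595] v=[-2.2282]
Step 8: x=[1.1142] v=[-2.1511]
Step 9: x=[0.5259] v=[-1.9611]
Step 10: x=[0.0255] v=[-1.6681]
Step 11: x=[-0.3608] v=[-1.2876]
Step 12: x=[-0.6127] v=[-0.8395]
Step 13: x=[-0.7169] v=[-0.3473]
Step 14: x=[-0.6679] v=[0.1632]
First v>=0 after going negative at step 14, time=4.2000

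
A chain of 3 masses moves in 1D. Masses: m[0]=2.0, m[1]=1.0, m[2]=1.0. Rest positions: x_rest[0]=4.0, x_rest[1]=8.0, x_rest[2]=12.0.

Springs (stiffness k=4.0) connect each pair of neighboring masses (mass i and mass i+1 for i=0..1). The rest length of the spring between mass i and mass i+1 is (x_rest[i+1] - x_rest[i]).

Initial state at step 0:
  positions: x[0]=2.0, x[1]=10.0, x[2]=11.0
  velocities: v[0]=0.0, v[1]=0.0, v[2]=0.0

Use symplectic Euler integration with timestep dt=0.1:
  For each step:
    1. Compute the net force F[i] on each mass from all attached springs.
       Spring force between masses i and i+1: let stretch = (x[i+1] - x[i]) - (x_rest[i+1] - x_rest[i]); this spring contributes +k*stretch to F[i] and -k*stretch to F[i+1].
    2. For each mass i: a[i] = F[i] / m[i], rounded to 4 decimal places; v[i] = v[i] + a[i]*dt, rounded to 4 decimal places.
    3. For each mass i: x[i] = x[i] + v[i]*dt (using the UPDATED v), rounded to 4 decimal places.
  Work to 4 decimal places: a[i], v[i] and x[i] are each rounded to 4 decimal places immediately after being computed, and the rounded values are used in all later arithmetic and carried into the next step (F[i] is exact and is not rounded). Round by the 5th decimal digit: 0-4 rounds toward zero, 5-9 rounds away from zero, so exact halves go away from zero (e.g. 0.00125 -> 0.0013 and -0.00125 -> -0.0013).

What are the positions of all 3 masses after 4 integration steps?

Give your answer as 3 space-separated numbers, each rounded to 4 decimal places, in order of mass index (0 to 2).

Step 0: x=[2.0000 10.0000 11.0000] v=[0.0000 0.0000 0.0000]
Step 1: x=[2.0800 9.7200 11.1200] v=[0.8000 -2.8000 1.2000]
Step 2: x=[2.2328 9.1904 11.3440] v=[1.5280 -5.2960 2.2400]
Step 3: x=[2.4448 8.4686 11.6419] v=[2.1195 -7.2176 2.9786]
Step 4: x=[2.6972 7.6328 11.9728] v=[2.5243 -8.3578 3.3093]

Answer: 2.6972 7.6328 11.9728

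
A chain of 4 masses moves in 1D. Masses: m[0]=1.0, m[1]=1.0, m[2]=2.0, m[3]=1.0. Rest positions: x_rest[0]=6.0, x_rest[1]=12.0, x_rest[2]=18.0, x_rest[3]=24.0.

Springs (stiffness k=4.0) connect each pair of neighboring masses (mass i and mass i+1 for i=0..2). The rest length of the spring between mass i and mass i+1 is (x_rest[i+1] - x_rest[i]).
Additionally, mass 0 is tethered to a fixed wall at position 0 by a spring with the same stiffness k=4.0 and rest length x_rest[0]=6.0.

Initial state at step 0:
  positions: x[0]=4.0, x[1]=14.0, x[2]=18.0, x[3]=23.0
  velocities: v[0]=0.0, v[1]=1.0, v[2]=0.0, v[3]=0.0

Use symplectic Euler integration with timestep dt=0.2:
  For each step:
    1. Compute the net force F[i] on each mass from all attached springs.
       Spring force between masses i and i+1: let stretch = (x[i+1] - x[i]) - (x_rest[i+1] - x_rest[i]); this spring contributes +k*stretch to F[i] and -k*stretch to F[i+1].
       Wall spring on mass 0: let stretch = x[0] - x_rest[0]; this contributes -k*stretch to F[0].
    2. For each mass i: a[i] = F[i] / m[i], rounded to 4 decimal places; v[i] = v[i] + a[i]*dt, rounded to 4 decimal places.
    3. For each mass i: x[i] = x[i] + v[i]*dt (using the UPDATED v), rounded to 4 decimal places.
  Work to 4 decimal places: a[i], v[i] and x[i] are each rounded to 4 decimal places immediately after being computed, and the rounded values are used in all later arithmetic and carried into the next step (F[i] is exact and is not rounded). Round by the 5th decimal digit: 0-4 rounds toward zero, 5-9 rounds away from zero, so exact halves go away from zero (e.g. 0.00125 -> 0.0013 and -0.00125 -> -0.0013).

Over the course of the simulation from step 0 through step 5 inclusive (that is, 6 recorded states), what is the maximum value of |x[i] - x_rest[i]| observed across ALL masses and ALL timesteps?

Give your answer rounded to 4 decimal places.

Answer: 2.3494

Derivation:
Step 0: x=[4.0000 14.0000 18.0000 23.0000] v=[0.0000 1.0000 0.0000 0.0000]
Step 1: x=[4.9600 13.2400 18.0800 23.1600] v=[4.8000 -3.8000 0.4000 0.8000]
Step 2: x=[6.4512 11.9296 18.1792 23.4672] v=[7.4560 -6.5520 0.4960 1.5360]
Step 3: x=[7.7868 10.7426 18.2015 23.8883] v=[6.6778 -5.9350 0.1114 2.1056]
Step 4: x=[8.3494 10.2761 18.0820 24.3595] v=[2.8130 -2.3325 -0.5974 2.3562]
Step 5: x=[7.8844 10.7503 17.8402 24.7863] v=[-2.3252 2.3709 -1.2088 2.1342]
Max displacement = 2.3494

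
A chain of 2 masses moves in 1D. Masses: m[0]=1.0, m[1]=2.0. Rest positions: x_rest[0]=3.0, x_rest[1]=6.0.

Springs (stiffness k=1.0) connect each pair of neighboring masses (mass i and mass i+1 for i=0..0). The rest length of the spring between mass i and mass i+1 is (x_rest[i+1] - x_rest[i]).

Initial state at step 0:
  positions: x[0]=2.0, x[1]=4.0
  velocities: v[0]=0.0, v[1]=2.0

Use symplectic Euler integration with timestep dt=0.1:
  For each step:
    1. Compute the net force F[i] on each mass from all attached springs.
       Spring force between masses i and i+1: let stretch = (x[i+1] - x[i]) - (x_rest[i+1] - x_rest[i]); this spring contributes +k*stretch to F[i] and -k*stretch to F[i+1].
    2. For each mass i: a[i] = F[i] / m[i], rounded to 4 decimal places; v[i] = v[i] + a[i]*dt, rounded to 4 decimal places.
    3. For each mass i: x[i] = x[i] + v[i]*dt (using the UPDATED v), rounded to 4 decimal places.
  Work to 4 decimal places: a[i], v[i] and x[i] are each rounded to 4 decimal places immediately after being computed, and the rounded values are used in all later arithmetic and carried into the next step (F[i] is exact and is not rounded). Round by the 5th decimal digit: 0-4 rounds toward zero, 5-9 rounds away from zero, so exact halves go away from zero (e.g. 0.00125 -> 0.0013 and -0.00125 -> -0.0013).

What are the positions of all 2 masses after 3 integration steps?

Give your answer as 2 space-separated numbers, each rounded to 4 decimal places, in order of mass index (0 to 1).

Step 0: x=[2.0000 4.0000] v=[0.0000 2.0000]
Step 1: x=[1.9900 4.2050] v=[-0.1000 2.0500]
Step 2: x=[1.9722 4.4139] v=[-0.1785 2.0893]
Step 3: x=[1.9488 4.6256] v=[-0.2343 2.1172]

Answer: 1.9488 4.6256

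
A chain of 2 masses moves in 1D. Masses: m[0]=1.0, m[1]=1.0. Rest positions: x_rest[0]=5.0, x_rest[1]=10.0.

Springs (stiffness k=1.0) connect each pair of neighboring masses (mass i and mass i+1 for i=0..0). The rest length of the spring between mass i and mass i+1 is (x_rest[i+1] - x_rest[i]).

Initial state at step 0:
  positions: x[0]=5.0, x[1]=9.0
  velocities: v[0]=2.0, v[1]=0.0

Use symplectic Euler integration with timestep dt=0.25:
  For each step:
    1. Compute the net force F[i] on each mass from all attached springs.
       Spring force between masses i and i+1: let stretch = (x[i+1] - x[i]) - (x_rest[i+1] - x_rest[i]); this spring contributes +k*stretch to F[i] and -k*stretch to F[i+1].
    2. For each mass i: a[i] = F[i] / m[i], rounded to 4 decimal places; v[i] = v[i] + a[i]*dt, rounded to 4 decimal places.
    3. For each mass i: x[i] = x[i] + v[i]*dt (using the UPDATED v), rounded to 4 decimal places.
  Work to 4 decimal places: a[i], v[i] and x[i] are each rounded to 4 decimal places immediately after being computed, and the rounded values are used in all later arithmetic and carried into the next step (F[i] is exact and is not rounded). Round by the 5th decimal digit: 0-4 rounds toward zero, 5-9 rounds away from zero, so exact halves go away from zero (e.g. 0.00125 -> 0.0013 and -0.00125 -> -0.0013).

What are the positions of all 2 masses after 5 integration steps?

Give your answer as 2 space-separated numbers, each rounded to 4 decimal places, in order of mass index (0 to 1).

Answer: 6.2631 10.2373

Derivation:
Step 0: x=[5.0000 9.0000] v=[2.0000 0.0000]
Step 1: x=[5.4375 9.0625] v=[1.7500 0.2500]
Step 2: x=[5.7891 9.2110] v=[1.4063 0.5938]
Step 3: x=[6.0421 9.4581] v=[1.0118 0.9883]
Step 4: x=[6.1961 9.8042] v=[0.6158 1.3843]
Step 5: x=[6.2631 10.2373] v=[0.2678 1.7323]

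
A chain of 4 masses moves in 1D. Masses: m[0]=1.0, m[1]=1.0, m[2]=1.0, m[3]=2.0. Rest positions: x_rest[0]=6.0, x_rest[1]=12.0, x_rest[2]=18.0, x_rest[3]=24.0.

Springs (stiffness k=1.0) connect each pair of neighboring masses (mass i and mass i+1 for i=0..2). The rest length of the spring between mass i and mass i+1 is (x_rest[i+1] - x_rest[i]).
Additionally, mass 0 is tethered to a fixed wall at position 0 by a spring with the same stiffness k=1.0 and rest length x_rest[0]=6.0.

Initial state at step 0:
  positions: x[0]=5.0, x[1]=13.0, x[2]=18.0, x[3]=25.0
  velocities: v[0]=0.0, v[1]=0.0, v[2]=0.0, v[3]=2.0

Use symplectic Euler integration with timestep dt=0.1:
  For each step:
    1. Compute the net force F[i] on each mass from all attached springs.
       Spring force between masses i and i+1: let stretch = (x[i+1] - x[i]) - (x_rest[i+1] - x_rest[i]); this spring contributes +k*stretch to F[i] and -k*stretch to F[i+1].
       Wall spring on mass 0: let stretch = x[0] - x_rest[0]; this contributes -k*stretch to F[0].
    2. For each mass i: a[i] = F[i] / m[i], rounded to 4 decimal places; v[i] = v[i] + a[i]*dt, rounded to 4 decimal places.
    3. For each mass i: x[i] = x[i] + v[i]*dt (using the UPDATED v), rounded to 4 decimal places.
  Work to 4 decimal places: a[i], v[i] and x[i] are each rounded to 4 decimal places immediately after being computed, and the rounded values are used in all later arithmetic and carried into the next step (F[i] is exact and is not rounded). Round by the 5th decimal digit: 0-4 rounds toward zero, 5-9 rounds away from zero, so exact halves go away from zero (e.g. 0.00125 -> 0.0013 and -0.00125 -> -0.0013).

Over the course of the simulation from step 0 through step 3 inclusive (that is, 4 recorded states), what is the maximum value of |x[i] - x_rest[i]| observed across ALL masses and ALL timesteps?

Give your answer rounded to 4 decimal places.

Answer: 1.5666

Derivation:
Step 0: x=[5.0000 13.0000 18.0000 25.0000] v=[0.0000 0.0000 0.0000 2.0000]
Step 1: x=[5.0300 12.9700 18.0200 25.1950] v=[0.3000 -0.3000 0.2000 1.9500]
Step 2: x=[5.0891 12.9111 18.0613 25.3841] v=[0.5910 -0.5890 0.4125 1.8913]
Step 3: x=[5.1755 12.8255 18.1243 25.5666] v=[0.8643 -0.8562 0.6298 1.8252]
Max displacement = 1.5666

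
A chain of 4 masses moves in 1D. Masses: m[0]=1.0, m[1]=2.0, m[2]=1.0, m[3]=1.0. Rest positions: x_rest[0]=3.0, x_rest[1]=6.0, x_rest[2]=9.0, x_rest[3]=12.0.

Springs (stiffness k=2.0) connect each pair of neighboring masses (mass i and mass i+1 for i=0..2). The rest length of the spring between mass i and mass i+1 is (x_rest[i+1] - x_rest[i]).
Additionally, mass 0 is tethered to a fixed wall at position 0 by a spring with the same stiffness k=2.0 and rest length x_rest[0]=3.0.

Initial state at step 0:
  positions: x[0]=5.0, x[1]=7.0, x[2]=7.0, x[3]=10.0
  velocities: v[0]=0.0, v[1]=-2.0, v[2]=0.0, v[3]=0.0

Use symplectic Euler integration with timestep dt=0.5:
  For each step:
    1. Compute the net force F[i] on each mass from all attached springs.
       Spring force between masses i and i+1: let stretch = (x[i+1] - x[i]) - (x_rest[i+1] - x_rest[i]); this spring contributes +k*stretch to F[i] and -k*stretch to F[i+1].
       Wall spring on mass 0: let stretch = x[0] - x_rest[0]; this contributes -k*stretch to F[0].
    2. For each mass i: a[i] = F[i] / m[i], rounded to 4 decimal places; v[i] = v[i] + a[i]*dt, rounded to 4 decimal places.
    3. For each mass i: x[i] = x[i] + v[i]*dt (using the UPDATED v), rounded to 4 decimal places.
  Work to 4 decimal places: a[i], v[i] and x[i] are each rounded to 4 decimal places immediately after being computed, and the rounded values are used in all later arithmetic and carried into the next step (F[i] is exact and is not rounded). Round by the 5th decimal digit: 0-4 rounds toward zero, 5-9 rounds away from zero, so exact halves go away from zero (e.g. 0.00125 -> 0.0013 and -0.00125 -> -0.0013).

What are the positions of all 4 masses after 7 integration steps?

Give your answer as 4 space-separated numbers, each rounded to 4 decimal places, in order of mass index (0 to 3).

Step 0: x=[5.0000 7.0000 7.0000 10.0000] v=[0.0000 -2.0000 0.0000 0.0000]
Step 1: x=[3.5000 5.5000 8.5000 10.0000] v=[-3.0000 -3.0000 3.0000 0.0000]
Step 2: x=[1.2500 4.2500 9.2500 10.7500] v=[-4.5000 -2.5000 1.5000 1.5000]
Step 3: x=[-0.1250 3.5000 8.2500 12.2500] v=[-2.7500 -1.5000 -2.0000 3.0000]
Step 4: x=[0.3750 3.0313 6.8750 13.2500] v=[1.0000 -0.9375 -2.7500 2.0000]
Step 5: x=[2.0157 2.8594 6.7657 12.5625] v=[3.2813 -0.3438 -0.2187 -1.3750]
Step 6: x=[3.0704 3.4532 7.6016 10.4766] v=[2.1093 1.1875 1.6718 -4.1718]
Step 7: x=[2.7813 4.9884 7.8008 8.4532] v=[-0.5783 3.0703 0.3984 -4.0468]

Answer: 2.7813 4.9884 7.8008 8.4532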